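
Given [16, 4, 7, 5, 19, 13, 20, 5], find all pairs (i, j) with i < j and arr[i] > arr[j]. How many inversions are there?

Finding inversions in [16, 4, 7, 5, 19, 13, 20, 5]:

(0, 1): arr[0]=16 > arr[1]=4
(0, 2): arr[0]=16 > arr[2]=7
(0, 3): arr[0]=16 > arr[3]=5
(0, 5): arr[0]=16 > arr[5]=13
(0, 7): arr[0]=16 > arr[7]=5
(2, 3): arr[2]=7 > arr[3]=5
(2, 7): arr[2]=7 > arr[7]=5
(4, 5): arr[4]=19 > arr[5]=13
(4, 7): arr[4]=19 > arr[7]=5
(5, 7): arr[5]=13 > arr[7]=5
(6, 7): arr[6]=20 > arr[7]=5

Total inversions: 11

The array has 11 inversion(s): (0,1), (0,2), (0,3), (0,5), (0,7), (2,3), (2,7), (4,5), (4,7), (5,7), (6,7). Each pair (i,j) satisfies i < j and arr[i] > arr[j].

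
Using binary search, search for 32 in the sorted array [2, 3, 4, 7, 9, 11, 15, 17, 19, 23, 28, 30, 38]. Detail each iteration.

Binary search for 32 in [2, 3, 4, 7, 9, 11, 15, 17, 19, 23, 28, 30, 38]:

lo=0, hi=12, mid=6, arr[mid]=15 -> 15 < 32, search right half
lo=7, hi=12, mid=9, arr[mid]=23 -> 23 < 32, search right half
lo=10, hi=12, mid=11, arr[mid]=30 -> 30 < 32, search right half
lo=12, hi=12, mid=12, arr[mid]=38 -> 38 > 32, search left half
lo=12 > hi=11, target 32 not found

Binary search determines that 32 is not in the array after 4 comparisons. The search space was exhausted without finding the target.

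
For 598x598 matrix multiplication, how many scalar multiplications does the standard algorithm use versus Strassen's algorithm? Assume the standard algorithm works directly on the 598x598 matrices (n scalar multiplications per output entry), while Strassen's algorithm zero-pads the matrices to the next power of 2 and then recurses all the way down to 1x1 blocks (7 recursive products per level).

Matrix multiplication for 598x598 matrices:

Strassen's algorithm requires power-of-2 dimensions. Pad 598x598 to 1024x1024 (next power of 2).

Standard algorithm: 598^3 = 213847192 multiplications
Strassen's algorithm: 7^(log2(1024)) = 7^10 = 282475249 multiplications
Difference: 213847192 - 282475249 = -68628057 (Strassen uses MORE here due to padding overhead — for small or just-over-power-of-2 n, padding can outweigh the per-level savings)

Standard: 213847192 multiplications (598^3). Strassen: 282475249 multiplications (7^10, after padding to 1024x1024). Strassen reduces 8 recursive multiplications to 7 at each level.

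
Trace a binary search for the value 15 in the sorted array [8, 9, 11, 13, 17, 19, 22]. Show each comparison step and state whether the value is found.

Binary search for 15 in [8, 9, 11, 13, 17, 19, 22]:

lo=0, hi=6, mid=3, arr[mid]=13 -> 13 < 15, search right half
lo=4, hi=6, mid=5, arr[mid]=19 -> 19 > 15, search left half
lo=4, hi=4, mid=4, arr[mid]=17 -> 17 > 15, search left half
lo=4 > hi=3, target 15 not found

Binary search determines that 15 is not in the array after 3 comparisons. The search space was exhausted without finding the target.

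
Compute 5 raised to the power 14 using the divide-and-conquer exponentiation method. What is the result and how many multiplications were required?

Computing 5^14 by squaring (build up from 5^1; each line after the first costs one multiplication):

5^1 = 5
5^2 = (5^1)^2 = 5^2 = 25
5^3 = 5 * 5^2 = 5 * 25 = 125
5^6 = (5^3)^2 = 125^2 = 15625
5^7 = 5 * 5^6 = 5 * 15625 = 78125
5^14 = (5^7)^2 = 78125^2 = 6103515625

Result: 6103515625
Multiplications needed: 5 (5 lines after 5^1)

5^14 = 6103515625. Using exponentiation by squaring, this requires 5 multiplications. The key idea: if the exponent is even, square the half-power; if odd, multiply by the base once.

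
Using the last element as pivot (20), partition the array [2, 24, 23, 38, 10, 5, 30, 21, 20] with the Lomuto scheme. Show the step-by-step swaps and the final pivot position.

Lomuto partition with pivot = 20:

Initial array: [2, 24, 23, 38, 10, 5, 30, 21, 20]

arr[0]=2 <= 20: swap with position 0, array becomes [2, 24, 23, 38, 10, 5, 30, 21, 20]
arr[1]=24 > 20: no swap
arr[2]=23 > 20: no swap
arr[3]=38 > 20: no swap
arr[4]=10 <= 20: swap with position 1, array becomes [2, 10, 23, 38, 24, 5, 30, 21, 20]
arr[5]=5 <= 20: swap with position 2, array becomes [2, 10, 5, 38, 24, 23, 30, 21, 20]
arr[6]=30 > 20: no swap
arr[7]=21 > 20: no swap

Place pivot at position 3: [2, 10, 5, 20, 24, 23, 30, 21, 38]
Pivot position: 3

After partitioning with pivot 20, the array becomes [2, 10, 5, 20, 24, 23, 30, 21, 38]. The pivot is placed at index 3. All elements to the left of the pivot are <= 20, and all elements to the right are > 20.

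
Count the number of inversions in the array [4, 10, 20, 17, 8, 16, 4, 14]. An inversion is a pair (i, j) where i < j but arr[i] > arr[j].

Finding inversions in [4, 10, 20, 17, 8, 16, 4, 14]:

(1, 4): arr[1]=10 > arr[4]=8
(1, 6): arr[1]=10 > arr[6]=4
(2, 3): arr[2]=20 > arr[3]=17
(2, 4): arr[2]=20 > arr[4]=8
(2, 5): arr[2]=20 > arr[5]=16
(2, 6): arr[2]=20 > arr[6]=4
(2, 7): arr[2]=20 > arr[7]=14
(3, 4): arr[3]=17 > arr[4]=8
(3, 5): arr[3]=17 > arr[5]=16
(3, 6): arr[3]=17 > arr[6]=4
(3, 7): arr[3]=17 > arr[7]=14
(4, 6): arr[4]=8 > arr[6]=4
(5, 6): arr[5]=16 > arr[6]=4
(5, 7): arr[5]=16 > arr[7]=14

Total inversions: 14

The array has 14 inversion(s): (1,4), (1,6), (2,3), (2,4), (2,5), (2,6), (2,7), (3,4), (3,5), (3,6), (3,7), (4,6), (5,6), (5,7). Each pair (i,j) satisfies i < j and arr[i] > arr[j].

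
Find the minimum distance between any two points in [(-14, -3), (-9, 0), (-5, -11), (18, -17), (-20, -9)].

Computing all pairwise distances among 5 points:

d((-14, -3), (-9, 0)) = 5.831 <-- minimum
d((-14, -3), (-5, -11)) = 12.0416
d((-14, -3), (18, -17)) = 34.9285
d((-14, -3), (-20, -9)) = 8.4853
d((-9, 0), (-5, -11)) = 11.7047
d((-9, 0), (18, -17)) = 31.9061
d((-9, 0), (-20, -9)) = 14.2127
d((-5, -11), (18, -17)) = 23.7697
d((-5, -11), (-20, -9)) = 15.1327
d((18, -17), (-20, -9)) = 38.833

Closest pair: (-14, -3) and (-9, 0) with distance 5.831

The closest pair is (-14, -3) and (-9, 0) with Euclidean distance 5.831. For 5 points, brute-force pairwise comparison is shown above. For large n, the divide-and-conquer algorithm (sort by x, recurse on halves, check the dividing strip) achieves O(n log n).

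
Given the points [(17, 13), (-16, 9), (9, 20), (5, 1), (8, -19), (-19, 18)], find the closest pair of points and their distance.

Computing all pairwise distances among 6 points:

d((17, 13), (-16, 9)) = 33.2415
d((17, 13), (9, 20)) = 10.6301
d((17, 13), (5, 1)) = 16.9706
d((17, 13), (8, -19)) = 33.2415
d((17, 13), (-19, 18)) = 36.3456
d((-16, 9), (9, 20)) = 27.313
d((-16, 9), (5, 1)) = 22.4722
d((-16, 9), (8, -19)) = 36.8782
d((-16, 9), (-19, 18)) = 9.4868 <-- minimum
d((9, 20), (5, 1)) = 19.4165
d((9, 20), (8, -19)) = 39.0128
d((9, 20), (-19, 18)) = 28.0713
d((5, 1), (8, -19)) = 20.2237
d((5, 1), (-19, 18)) = 29.4109
d((8, -19), (-19, 18)) = 45.8039

Closest pair: (-16, 9) and (-19, 18) with distance 9.4868

The closest pair is (-16, 9) and (-19, 18) with Euclidean distance 9.4868. For 6 points, brute-force pairwise comparison is shown above. For large n, the divide-and-conquer algorithm (sort by x, recurse on halves, check the dividing strip) achieves O(n log n).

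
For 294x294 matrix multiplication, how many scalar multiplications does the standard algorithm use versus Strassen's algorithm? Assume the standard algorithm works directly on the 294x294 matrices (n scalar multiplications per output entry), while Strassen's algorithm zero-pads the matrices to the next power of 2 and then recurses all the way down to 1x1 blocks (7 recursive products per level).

Matrix multiplication for 294x294 matrices:

Strassen's algorithm requires power-of-2 dimensions. Pad 294x294 to 512x512 (next power of 2).

Standard algorithm: 294^3 = 25412184 multiplications
Strassen's algorithm: 7^(log2(512)) = 7^9 = 40353607 multiplications
Difference: 25412184 - 40353607 = -14941423 (Strassen uses MORE here due to padding overhead — for small or just-over-power-of-2 n, padding can outweigh the per-level savings)

Standard: 25412184 multiplications (294^3). Strassen: 40353607 multiplications (7^9, after padding to 512x512). Strassen reduces 8 recursive multiplications to 7 at each level.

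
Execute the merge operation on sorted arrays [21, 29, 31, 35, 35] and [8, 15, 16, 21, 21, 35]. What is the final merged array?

Merging process:

Compare 21 vs 8: take 8 from right. Merged: [8]
Compare 21 vs 15: take 15 from right. Merged: [8, 15]
Compare 21 vs 16: take 16 from right. Merged: [8, 15, 16]
Compare 21 vs 21: take 21 from left. Merged: [8, 15, 16, 21]
Compare 29 vs 21: take 21 from right. Merged: [8, 15, 16, 21, 21]
Compare 29 vs 21: take 21 from right. Merged: [8, 15, 16, 21, 21, 21]
Compare 29 vs 35: take 29 from left. Merged: [8, 15, 16, 21, 21, 21, 29]
Compare 31 vs 35: take 31 from left. Merged: [8, 15, 16, 21, 21, 21, 29, 31]
Compare 35 vs 35: take 35 from left. Merged: [8, 15, 16, 21, 21, 21, 29, 31, 35]
Compare 35 vs 35: take 35 from left. Merged: [8, 15, 16, 21, 21, 21, 29, 31, 35, 35]
Append remaining from right: [35]. Merged: [8, 15, 16, 21, 21, 21, 29, 31, 35, 35, 35]

Final merged array: [8, 15, 16, 21, 21, 21, 29, 31, 35, 35, 35]
Total comparisons: 10

The merged array is [8, 15, 16, 21, 21, 21, 29, 31, 35, 35, 35], requiring 10 comparisons. The merge step runs in O(n) time where n is the total number of elements.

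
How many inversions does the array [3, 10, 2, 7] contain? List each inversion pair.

Finding inversions in [3, 10, 2, 7]:

(0, 2): arr[0]=3 > arr[2]=2
(1, 2): arr[1]=10 > arr[2]=2
(1, 3): arr[1]=10 > arr[3]=7

Total inversions: 3

The array has 3 inversion(s): (0,2), (1,2), (1,3). Each pair (i,j) satisfies i < j and arr[i] > arr[j].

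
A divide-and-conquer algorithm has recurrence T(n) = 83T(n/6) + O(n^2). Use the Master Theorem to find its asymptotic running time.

Master Theorem for T(n) = 83T(n/6) + O(n^2):

a = 83, b = 6, c = 2
log_b(a) = log_6(83) = 2.4662

Case 1: c = 2 < log_6(83) = 2.4662
T(n) = O(n^(log_6 83))

For T(n) = 83T(n/6) + O(n^2): log_6(83) = 2.4662. This is Case 1 of the Master Theorem (c < log_b(a), work dominated by leaves), giving O(n^(log_6 83)).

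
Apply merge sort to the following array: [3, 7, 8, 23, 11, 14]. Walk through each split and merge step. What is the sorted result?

Merge sort trace:

Split: [3, 7, 8, 23, 11, 14] -> [3, 7, 8] and [23, 11, 14]
  Split: [3, 7, 8] -> [3] and [7, 8]
    Split: [7, 8] -> [7] and [8]
    Merge: [7] + [8] -> [7, 8]
  Merge: [3] + [7, 8] -> [3, 7, 8]
  Split: [23, 11, 14] -> [23] and [11, 14]
    Split: [11, 14] -> [11] and [14]
    Merge: [11] + [14] -> [11, 14]
  Merge: [23] + [11, 14] -> [11, 14, 23]
Merge: [3, 7, 8] + [11, 14, 23] -> [3, 7, 8, 11, 14, 23]

Final sorted array: [3, 7, 8, 11, 14, 23]

The merge sort proceeds by recursively splitting the array and merging sorted halves.
After all merges, the sorted array is [3, 7, 8, 11, 14, 23].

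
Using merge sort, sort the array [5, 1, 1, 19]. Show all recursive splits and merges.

Merge sort trace:

Split: [5, 1, 1, 19] -> [5, 1] and [1, 19]
  Split: [5, 1] -> [5] and [1]
  Merge: [5] + [1] -> [1, 5]
  Split: [1, 19] -> [1] and [19]
  Merge: [1] + [19] -> [1, 19]
Merge: [1, 5] + [1, 19] -> [1, 1, 5, 19]

Final sorted array: [1, 1, 5, 19]

The merge sort proceeds by recursively splitting the array and merging sorted halves.
After all merges, the sorted array is [1, 1, 5, 19].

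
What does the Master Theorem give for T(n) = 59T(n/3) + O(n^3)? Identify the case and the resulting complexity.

Master Theorem for T(n) = 59T(n/3) + O(n^3):

a = 59, b = 3, c = 3
log_b(a) = log_3(59) = 3.7115

Case 1: c = 3 < log_3(59) = 3.7115
T(n) = O(n^(log_3 59))

For T(n) = 59T(n/3) + O(n^3): log_3(59) = 3.7115. This is Case 1 of the Master Theorem (c < log_b(a), work dominated by leaves), giving O(n^(log_3 59)).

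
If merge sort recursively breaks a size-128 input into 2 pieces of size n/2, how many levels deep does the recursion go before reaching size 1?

For divide and conquer with division factor 2:

Problem sizes at each level:
Level 0: 128
Level 1: 64
Level 2: 32
Level 3: 16
Level 4: 8
Level 5: 4
Level 6: 2
Level 7: 1

The root is level 0 and the size-1 base case is level 7 (the tree spans levels 0 through 7, i.e. 8 levels counting the root), so the depth is the number of divisions: log_2(128) = 7

The recursion tree depth is log_2(128) = 7. At each level, the problem size is divided by 2, so it takes 7 divisions to reduce to a base case of size 1. The algorithm makes 2 recursive calls at each level.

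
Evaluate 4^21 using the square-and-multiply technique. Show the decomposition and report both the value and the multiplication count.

Computing 4^21 by squaring (build up from 4^1; each line after the first costs one multiplication):

4^1 = 4
4^2 = (4^1)^2 = 4^2 = 16
4^4 = (4^2)^2 = 16^2 = 256
4^5 = 4 * 4^4 = 4 * 256 = 1024
4^10 = (4^5)^2 = 1024^2 = 1048576
4^20 = (4^10)^2 = 1048576^2 = 1099511627776
4^21 = 4 * 4^20 = 4 * 1099511627776 = 4398046511104

Result: 4398046511104
Multiplications needed: 6 (6 lines after 4^1)

4^21 = 4398046511104. Using exponentiation by squaring, this requires 6 multiplications. The key idea: if the exponent is even, square the half-power; if odd, multiply by the base once.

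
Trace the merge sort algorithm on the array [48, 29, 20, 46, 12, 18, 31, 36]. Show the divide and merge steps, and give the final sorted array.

Merge sort trace:

Split: [48, 29, 20, 46, 12, 18, 31, 36] -> [48, 29, 20, 46] and [12, 18, 31, 36]
  Split: [48, 29, 20, 46] -> [48, 29] and [20, 46]
    Split: [48, 29] -> [48] and [29]
    Merge: [48] + [29] -> [29, 48]
    Split: [20, 46] -> [20] and [46]
    Merge: [20] + [46] -> [20, 46]
  Merge: [29, 48] + [20, 46] -> [20, 29, 46, 48]
  Split: [12, 18, 31, 36] -> [12, 18] and [31, 36]
    Split: [12, 18] -> [12] and [18]
    Merge: [12] + [18] -> [12, 18]
    Split: [31, 36] -> [31] and [36]
    Merge: [31] + [36] -> [31, 36]
  Merge: [12, 18] + [31, 36] -> [12, 18, 31, 36]
Merge: [20, 29, 46, 48] + [12, 18, 31, 36] -> [12, 18, 20, 29, 31, 36, 46, 48]

Final sorted array: [12, 18, 20, 29, 31, 36, 46, 48]

The merge sort proceeds by recursively splitting the array and merging sorted halves.
After all merges, the sorted array is [12, 18, 20, 29, 31, 36, 46, 48].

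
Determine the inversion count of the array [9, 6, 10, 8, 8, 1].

Finding inversions in [9, 6, 10, 8, 8, 1]:

(0, 1): arr[0]=9 > arr[1]=6
(0, 3): arr[0]=9 > arr[3]=8
(0, 4): arr[0]=9 > arr[4]=8
(0, 5): arr[0]=9 > arr[5]=1
(1, 5): arr[1]=6 > arr[5]=1
(2, 3): arr[2]=10 > arr[3]=8
(2, 4): arr[2]=10 > arr[4]=8
(2, 5): arr[2]=10 > arr[5]=1
(3, 5): arr[3]=8 > arr[5]=1
(4, 5): arr[4]=8 > arr[5]=1

Total inversions: 10

The array has 10 inversion(s): (0,1), (0,3), (0,4), (0,5), (1,5), (2,3), (2,4), (2,5), (3,5), (4,5). Each pair (i,j) satisfies i < j and arr[i] > arr[j].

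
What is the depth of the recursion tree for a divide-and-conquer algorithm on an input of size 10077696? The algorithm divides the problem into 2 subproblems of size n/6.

For divide and conquer with division factor 6:

Problem sizes at each level:
Level 0: 10077696
Level 1: 1679616
Level 2: 279936
Level 3: 46656
Level 4: 7776
Level 5: 1296
Level 6: 216
Level 7: 36
Level 8: 6
Level 9: 1

The root is level 0 and the size-1 base case is level 9 (the tree spans levels 0 through 9, i.e. 10 levels counting the root), so the depth is the number of divisions: log_6(10077696) = 9

The recursion tree depth is log_6(10077696) = 9. At each level, the problem size is divided by 6, so it takes 9 divisions to reduce to a base case of size 1. The algorithm makes 2 recursive calls at each level.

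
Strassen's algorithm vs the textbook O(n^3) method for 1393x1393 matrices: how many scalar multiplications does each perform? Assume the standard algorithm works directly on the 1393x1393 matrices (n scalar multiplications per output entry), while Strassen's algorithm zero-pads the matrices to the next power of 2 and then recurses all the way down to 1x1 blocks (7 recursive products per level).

Matrix multiplication for 1393x1393 matrices:

Strassen's algorithm requires power-of-2 dimensions. Pad 1393x1393 to 2048x2048 (next power of 2).

Standard algorithm: 1393^3 = 2703045457 multiplications
Strassen's algorithm: 7^(log2(2048)) = 7^11 = 1977326743 multiplications
Savings: 2703045457 - 1977326743 = 725718714 multiplications

Standard: 2703045457 multiplications (1393^3). Strassen: 1977326743 multiplications (7^11, after padding to 2048x2048). Strassen reduces 8 recursive multiplications to 7 at each level.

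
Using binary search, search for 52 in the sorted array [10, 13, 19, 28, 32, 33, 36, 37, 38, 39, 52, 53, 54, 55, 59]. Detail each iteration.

Binary search for 52 in [10, 13, 19, 28, 32, 33, 36, 37, 38, 39, 52, 53, 54, 55, 59]:

lo=0, hi=14, mid=7, arr[mid]=37 -> 37 < 52, search right half
lo=8, hi=14, mid=11, arr[mid]=53 -> 53 > 52, search left half
lo=8, hi=10, mid=9, arr[mid]=39 -> 39 < 52, search right half
lo=10, hi=10, mid=10, arr[mid]=52 -> Found target at index 10!

Binary search finds 52 at index 10 after 4 comparisons. The search repeatedly halves the search space by comparing with the middle element.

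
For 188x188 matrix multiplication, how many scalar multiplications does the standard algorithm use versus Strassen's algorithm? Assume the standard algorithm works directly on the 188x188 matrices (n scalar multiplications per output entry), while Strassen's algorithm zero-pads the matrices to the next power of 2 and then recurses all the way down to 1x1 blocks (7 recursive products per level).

Matrix multiplication for 188x188 matrices:

Strassen's algorithm requires power-of-2 dimensions. Pad 188x188 to 256x256 (next power of 2).

Standard algorithm: 188^3 = 6644672 multiplications
Strassen's algorithm: 7^(log2(256)) = 7^8 = 5764801 multiplications
Savings: 6644672 - 5764801 = 879871 multiplications

Standard: 6644672 multiplications (188^3). Strassen: 5764801 multiplications (7^8, after padding to 256x256). Strassen reduces 8 recursive multiplications to 7 at each level.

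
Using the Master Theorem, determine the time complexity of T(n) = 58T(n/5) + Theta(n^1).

Master Theorem for T(n) = 58T(n/5) + O(n^1):

a = 58, b = 5, c = 1
log_b(a) = log_5(58) = 2.5229

Case 1: c = 1 < log_5(58) = 2.5229
T(n) = O(n^(log_5 58))

For T(n) = 58T(n/5) + O(n^1): log_5(58) = 2.5229. This is Case 1 of the Master Theorem (c < log_b(a), work dominated by leaves), giving O(n^(log_5 58)).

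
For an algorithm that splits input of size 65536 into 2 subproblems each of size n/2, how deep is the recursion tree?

For divide and conquer with division factor 2:

Problem sizes at each level:
Level 0: 65536
Level 1: 32768
Level 2: 16384
Level 3: 8192
Level 4: 4096
Level 5: 2048
Level 6: 1024
Level 7: 512
Level 8: 256
Level 9: 128
Level 10: 64
Level 11: 32
Level 12: 16
Level 13: 8
Level 14: 4
Level 15: 2
Level 16: 1

The root is level 0 and the size-1 base case is level 16 (the tree spans levels 0 through 16, i.e. 17 levels counting the root), so the depth is the number of divisions: log_2(65536) = 16

The recursion tree depth is log_2(65536) = 16. At each level, the problem size is divided by 2, so it takes 16 divisions to reduce to a base case of size 1. The algorithm makes 2 recursive calls at each level.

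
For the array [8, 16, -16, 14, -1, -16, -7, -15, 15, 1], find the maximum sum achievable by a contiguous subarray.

Using Kadane's algorithm on [8, 16, -16, 14, -1, -16, -7, -15, 15, 1]:

Scanning through the array:
Position 1 (value 16): max_ending_here = 24, max_so_far = 24
Position 2 (value -16): max_ending_here = 8, max_so_far = 24
Position 3 (value 14): max_ending_here = 22, max_so_far = 24
Position 4 (value -1): max_ending_here = 21, max_so_far = 24
Position 5 (value -16): max_ending_here = 5, max_so_far = 24
Position 6 (value -7): max_ending_here = -2, max_so_far = 24
Position 7 (value -15): max_ending_here = -15, max_so_far = 24
Position 8 (value 15): max_ending_here = 15, max_so_far = 24
Position 9 (value 1): max_ending_here = 16, max_so_far = 24

Maximum subarray: [8, 16]
Maximum sum: 24

The maximum subarray is [8, 16] with sum 24. This subarray runs from index 0 to index 1.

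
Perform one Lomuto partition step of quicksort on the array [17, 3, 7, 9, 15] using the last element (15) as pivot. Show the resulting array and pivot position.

Lomuto partition with pivot = 15:

Initial array: [17, 3, 7, 9, 15]

arr[0]=17 > 15: no swap
arr[1]=3 <= 15: swap with position 0, array becomes [3, 17, 7, 9, 15]
arr[2]=7 <= 15: swap with position 1, array becomes [3, 7, 17, 9, 15]
arr[3]=9 <= 15: swap with position 2, array becomes [3, 7, 9, 17, 15]

Place pivot at position 3: [3, 7, 9, 15, 17]
Pivot position: 3

After partitioning with pivot 15, the array becomes [3, 7, 9, 15, 17]. The pivot is placed at index 3. All elements to the left of the pivot are <= 15, and all elements to the right are > 15.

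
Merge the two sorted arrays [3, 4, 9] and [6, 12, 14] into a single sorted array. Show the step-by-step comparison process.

Merging process:

Compare 3 vs 6: take 3 from left. Merged: [3]
Compare 4 vs 6: take 4 from left. Merged: [3, 4]
Compare 9 vs 6: take 6 from right. Merged: [3, 4, 6]
Compare 9 vs 12: take 9 from left. Merged: [3, 4, 6, 9]
Append remaining from right: [12, 14]. Merged: [3, 4, 6, 9, 12, 14]

Final merged array: [3, 4, 6, 9, 12, 14]
Total comparisons: 4

The merged array is [3, 4, 6, 9, 12, 14], requiring 4 comparisons. The merge step runs in O(n) time where n is the total number of elements.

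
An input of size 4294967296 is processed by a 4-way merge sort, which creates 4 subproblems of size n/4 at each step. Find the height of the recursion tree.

For divide and conquer with division factor 4:

Problem sizes at each level:
Level 0: 4294967296
Level 1: 1073741824
Level 2: 268435456
Level 3: 67108864
Level 4: 16777216
Level 5: 4194304
Level 6: 1048576
Level 7: 262144
Level 8: 65536
Level 9: 16384
Level 10: 4096
Level 11: 1024
Level 12: 256
Level 13: 64
Level 14: 16
Level 15: 4
Level 16: 1

The root is level 0 and the size-1 base case is level 16 (the tree spans levels 0 through 16, i.e. 17 levels counting the root), so the depth is the number of divisions: log_4(4294967296) = 16

The recursion tree depth is log_4(4294967296) = 16. At each level, the problem size is divided by 4, so it takes 16 divisions to reduce to a base case of size 1. The algorithm makes 4 recursive calls at each level.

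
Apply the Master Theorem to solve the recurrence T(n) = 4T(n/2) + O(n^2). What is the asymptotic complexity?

Master Theorem for T(n) = 4T(n/2) + O(n^2):

a = 4, b = 2, c = 2
log_b(a) = log_2(4) = 2.0000

Case 2: c = 2 = log_2(4) = 2.0000
T(n) = O(n^2 log n) = O(n^2 log n)

For T(n) = 4T(n/2) + O(n^2): log_2(4) = 2.0000. This is Case 2 of the Master Theorem (c = log_b(a), equal work at all levels), giving O(n^2 log n).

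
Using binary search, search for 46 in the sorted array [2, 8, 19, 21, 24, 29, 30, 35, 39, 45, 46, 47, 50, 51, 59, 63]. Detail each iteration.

Binary search for 46 in [2, 8, 19, 21, 24, 29, 30, 35, 39, 45, 46, 47, 50, 51, 59, 63]:

lo=0, hi=15, mid=7, arr[mid]=35 -> 35 < 46, search right half
lo=8, hi=15, mid=11, arr[mid]=47 -> 47 > 46, search left half
lo=8, hi=10, mid=9, arr[mid]=45 -> 45 < 46, search right half
lo=10, hi=10, mid=10, arr[mid]=46 -> Found target at index 10!

Binary search finds 46 at index 10 after 4 comparisons. The search repeatedly halves the search space by comparing with the middle element.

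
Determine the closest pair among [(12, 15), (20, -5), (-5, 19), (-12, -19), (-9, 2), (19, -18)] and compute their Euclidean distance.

Computing all pairwise distances among 6 points:

d((12, 15), (20, -5)) = 21.5407
d((12, 15), (-5, 19)) = 17.4642
d((12, 15), (-12, -19)) = 41.6173
d((12, 15), (-9, 2)) = 24.6982
d((12, 15), (19, -18)) = 33.7343
d((20, -5), (-5, 19)) = 34.6554
d((20, -5), (-12, -19)) = 34.9285
d((20, -5), (-9, 2)) = 29.8329
d((20, -5), (19, -18)) = 13.0384 <-- minimum
d((-5, 19), (-12, -19)) = 38.6394
d((-5, 19), (-9, 2)) = 17.4642
d((-5, 19), (19, -18)) = 44.1022
d((-12, -19), (-9, 2)) = 21.2132
d((-12, -19), (19, -18)) = 31.0161
d((-9, 2), (19, -18)) = 34.4093

Closest pair: (20, -5) and (19, -18) with distance 13.0384

The closest pair is (20, -5) and (19, -18) with Euclidean distance 13.0384. For 6 points, brute-force pairwise comparison is shown above. For large n, the divide-and-conquer algorithm (sort by x, recurse on halves, check the dividing strip) achieves O(n log n).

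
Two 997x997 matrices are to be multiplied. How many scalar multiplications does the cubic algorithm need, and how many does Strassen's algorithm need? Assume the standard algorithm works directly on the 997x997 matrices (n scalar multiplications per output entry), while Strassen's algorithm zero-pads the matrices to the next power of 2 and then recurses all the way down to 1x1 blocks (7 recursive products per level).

Matrix multiplication for 997x997 matrices:

Strassen's algorithm requires power-of-2 dimensions. Pad 997x997 to 1024x1024 (next power of 2).

Standard algorithm: 997^3 = 991026973 multiplications
Strassen's algorithm: 7^(log2(1024)) = 7^10 = 282475249 multiplications
Savings: 991026973 - 282475249 = 708551724 multiplications

Standard: 991026973 multiplications (997^3). Strassen: 282475249 multiplications (7^10, after padding to 1024x1024). Strassen reduces 8 recursive multiplications to 7 at each level.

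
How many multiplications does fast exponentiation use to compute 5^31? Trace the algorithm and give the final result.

Computing 5^31 by squaring (build up from 5^1; each line after the first costs one multiplication):

5^1 = 5
5^2 = (5^1)^2 = 5^2 = 25
5^3 = 5 * 5^2 = 5 * 25 = 125
5^6 = (5^3)^2 = 125^2 = 15625
5^7 = 5 * 5^6 = 5 * 15625 = 78125
5^14 = (5^7)^2 = 78125^2 = 6103515625
5^15 = 5 * 5^14 = 5 * 6103515625 = 30517578125
5^30 = (5^15)^2 = 30517578125^2 = 931322574615478515625
5^31 = 5 * 5^30 = 5 * 931322574615478515625 = 4656612873077392578125

Result: 4656612873077392578125
Multiplications needed: 8 (8 lines after 5^1)

5^31 = 4656612873077392578125. Using exponentiation by squaring, this requires 8 multiplications. The key idea: if the exponent is even, square the half-power; if odd, multiply by the base once.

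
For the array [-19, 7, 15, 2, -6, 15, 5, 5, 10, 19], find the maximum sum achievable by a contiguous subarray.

Using Kadane's algorithm on [-19, 7, 15, 2, -6, 15, 5, 5, 10, 19]:

Scanning through the array:
Position 1 (value 7): max_ending_here = 7, max_so_far = 7
Position 2 (value 15): max_ending_here = 22, max_so_far = 22
Position 3 (value 2): max_ending_here = 24, max_so_far = 24
Position 4 (value -6): max_ending_here = 18, max_so_far = 24
Position 5 (value 15): max_ending_here = 33, max_so_far = 33
Position 6 (value 5): max_ending_here = 38, max_so_far = 38
Position 7 (value 5): max_ending_here = 43, max_so_far = 43
Position 8 (value 10): max_ending_here = 53, max_so_far = 53
Position 9 (value 19): max_ending_here = 72, max_so_far = 72

Maximum subarray: [7, 15, 2, -6, 15, 5, 5, 10, 19]
Maximum sum: 72

The maximum subarray is [7, 15, 2, -6, 15, 5, 5, 10, 19] with sum 72. This subarray runs from index 1 to index 9.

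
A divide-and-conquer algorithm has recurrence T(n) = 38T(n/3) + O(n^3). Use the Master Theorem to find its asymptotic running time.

Master Theorem for T(n) = 38T(n/3) + O(n^3):

a = 38, b = 3, c = 3
log_b(a) = log_3(38) = 3.3111

Case 1: c = 3 < log_3(38) = 3.3111
T(n) = O(n^(log_3 38))

For T(n) = 38T(n/3) + O(n^3): log_3(38) = 3.3111. This is Case 1 of the Master Theorem (c < log_b(a), work dominated by leaves), giving O(n^(log_3 38)).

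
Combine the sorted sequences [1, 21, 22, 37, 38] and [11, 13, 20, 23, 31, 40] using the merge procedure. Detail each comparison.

Merging process:

Compare 1 vs 11: take 1 from left. Merged: [1]
Compare 21 vs 11: take 11 from right. Merged: [1, 11]
Compare 21 vs 13: take 13 from right. Merged: [1, 11, 13]
Compare 21 vs 20: take 20 from right. Merged: [1, 11, 13, 20]
Compare 21 vs 23: take 21 from left. Merged: [1, 11, 13, 20, 21]
Compare 22 vs 23: take 22 from left. Merged: [1, 11, 13, 20, 21, 22]
Compare 37 vs 23: take 23 from right. Merged: [1, 11, 13, 20, 21, 22, 23]
Compare 37 vs 31: take 31 from right. Merged: [1, 11, 13, 20, 21, 22, 23, 31]
Compare 37 vs 40: take 37 from left. Merged: [1, 11, 13, 20, 21, 22, 23, 31, 37]
Compare 38 vs 40: take 38 from left. Merged: [1, 11, 13, 20, 21, 22, 23, 31, 37, 38]
Append remaining from right: [40]. Merged: [1, 11, 13, 20, 21, 22, 23, 31, 37, 38, 40]

Final merged array: [1, 11, 13, 20, 21, 22, 23, 31, 37, 38, 40]
Total comparisons: 10

The merged array is [1, 11, 13, 20, 21, 22, 23, 31, 37, 38, 40], requiring 10 comparisons. The merge step runs in O(n) time where n is the total number of elements.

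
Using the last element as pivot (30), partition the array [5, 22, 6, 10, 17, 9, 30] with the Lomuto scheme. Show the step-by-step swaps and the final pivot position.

Lomuto partition with pivot = 30:

Initial array: [5, 22, 6, 10, 17, 9, 30]

arr[0]=5 <= 30: swap with position 0, array becomes [5, 22, 6, 10, 17, 9, 30]
arr[1]=22 <= 30: swap with position 1, array becomes [5, 22, 6, 10, 17, 9, 30]
arr[2]=6 <= 30: swap with position 2, array becomes [5, 22, 6, 10, 17, 9, 30]
arr[3]=10 <= 30: swap with position 3, array becomes [5, 22, 6, 10, 17, 9, 30]
arr[4]=17 <= 30: swap with position 4, array becomes [5, 22, 6, 10, 17, 9, 30]
arr[5]=9 <= 30: swap with position 5, array becomes [5, 22, 6, 10, 17, 9, 30]

Place pivot at position 6: [5, 22, 6, 10, 17, 9, 30]
Pivot position: 6

After partitioning with pivot 30, the array becomes [5, 22, 6, 10, 17, 9, 30]. The pivot is placed at index 6. All elements to the left of the pivot are <= 30, and all elements to the right are > 30.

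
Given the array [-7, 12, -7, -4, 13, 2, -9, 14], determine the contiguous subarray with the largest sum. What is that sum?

Using Kadane's algorithm on [-7, 12, -7, -4, 13, 2, -9, 14]:

Scanning through the array:
Position 1 (value 12): max_ending_here = 12, max_so_far = 12
Position 2 (value -7): max_ending_here = 5, max_so_far = 12
Position 3 (value -4): max_ending_here = 1, max_so_far = 12
Position 4 (value 13): max_ending_here = 14, max_so_far = 14
Position 5 (value 2): max_ending_here = 16, max_so_far = 16
Position 6 (value -9): max_ending_here = 7, max_so_far = 16
Position 7 (value 14): max_ending_here = 21, max_so_far = 21

Maximum subarray: [12, -7, -4, 13, 2, -9, 14]
Maximum sum: 21

The maximum subarray is [12, -7, -4, 13, 2, -9, 14] with sum 21. This subarray runs from index 1 to index 7.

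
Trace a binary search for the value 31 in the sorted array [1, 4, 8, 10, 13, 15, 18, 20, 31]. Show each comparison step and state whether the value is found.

Binary search for 31 in [1, 4, 8, 10, 13, 15, 18, 20, 31]:

lo=0, hi=8, mid=4, arr[mid]=13 -> 13 < 31, search right half
lo=5, hi=8, mid=6, arr[mid]=18 -> 18 < 31, search right half
lo=7, hi=8, mid=7, arr[mid]=20 -> 20 < 31, search right half
lo=8, hi=8, mid=8, arr[mid]=31 -> Found target at index 8!

Binary search finds 31 at index 8 after 4 comparisons. The search repeatedly halves the search space by comparing with the middle element.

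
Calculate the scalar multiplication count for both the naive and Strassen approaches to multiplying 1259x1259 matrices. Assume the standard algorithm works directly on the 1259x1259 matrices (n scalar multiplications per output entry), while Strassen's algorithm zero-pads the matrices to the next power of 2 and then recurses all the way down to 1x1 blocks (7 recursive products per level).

Matrix multiplication for 1259x1259 matrices:

Strassen's algorithm requires power-of-2 dimensions. Pad 1259x1259 to 2048x2048 (next power of 2).

Standard algorithm: 1259^3 = 1995616979 multiplications
Strassen's algorithm: 7^(log2(2048)) = 7^11 = 1977326743 multiplications
Savings: 1995616979 - 1977326743 = 18290236 multiplications

Standard: 1995616979 multiplications (1259^3). Strassen: 1977326743 multiplications (7^11, after padding to 2048x2048). Strassen reduces 8 recursive multiplications to 7 at each level.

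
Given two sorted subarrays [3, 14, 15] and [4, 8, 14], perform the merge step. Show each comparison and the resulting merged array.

Merging process:

Compare 3 vs 4: take 3 from left. Merged: [3]
Compare 14 vs 4: take 4 from right. Merged: [3, 4]
Compare 14 vs 8: take 8 from right. Merged: [3, 4, 8]
Compare 14 vs 14: take 14 from left. Merged: [3, 4, 8, 14]
Compare 15 vs 14: take 14 from right. Merged: [3, 4, 8, 14, 14]
Append remaining from left: [15]. Merged: [3, 4, 8, 14, 14, 15]

Final merged array: [3, 4, 8, 14, 14, 15]
Total comparisons: 5

The merged array is [3, 4, 8, 14, 14, 15], requiring 5 comparisons. The merge step runs in O(n) time where n is the total number of elements.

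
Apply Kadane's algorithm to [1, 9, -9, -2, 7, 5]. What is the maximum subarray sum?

Using Kadane's algorithm on [1, 9, -9, -2, 7, 5]:

Scanning through the array:
Position 1 (value 9): max_ending_here = 10, max_so_far = 10
Position 2 (value -9): max_ending_here = 1, max_so_far = 10
Position 3 (value -2): max_ending_here = -1, max_so_far = 10
Position 4 (value 7): max_ending_here = 7, max_so_far = 10
Position 5 (value 5): max_ending_here = 12, max_so_far = 12

Maximum subarray: [7, 5]
Maximum sum: 12

The maximum subarray is [7, 5] with sum 12. This subarray runs from index 4 to index 5.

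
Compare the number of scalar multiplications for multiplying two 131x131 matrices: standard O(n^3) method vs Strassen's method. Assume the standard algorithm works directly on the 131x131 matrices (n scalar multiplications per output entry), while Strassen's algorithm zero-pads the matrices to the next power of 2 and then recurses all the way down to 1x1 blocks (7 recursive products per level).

Matrix multiplication for 131x131 matrices:

Strassen's algorithm requires power-of-2 dimensions. Pad 131x131 to 256x256 (next power of 2).

Standard algorithm: 131^3 = 2248091 multiplications
Strassen's algorithm: 7^(log2(256)) = 7^8 = 5764801 multiplications
Difference: 2248091 - 5764801 = -3516710 (Strassen uses MORE here due to padding overhead — for small or just-over-power-of-2 n, padding can outweigh the per-level savings)

Standard: 2248091 multiplications (131^3). Strassen: 5764801 multiplications (7^8, after padding to 256x256). Strassen reduces 8 recursive multiplications to 7 at each level.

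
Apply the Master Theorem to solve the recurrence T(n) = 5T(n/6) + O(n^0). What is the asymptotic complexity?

Master Theorem for T(n) = 5T(n/6) + O(n^0):

a = 5, b = 6, c = 0
log_b(a) = log_6(5) = 0.8982

Case 1: c = 0 < log_6(5) = 0.8982
T(n) = O(n^(log_6 5))

For T(n) = 5T(n/6) + O(n^0): log_6(5) = 0.8982. This is Case 1 of the Master Theorem (c < log_b(a), work dominated by leaves), giving O(n^(log_6 5)).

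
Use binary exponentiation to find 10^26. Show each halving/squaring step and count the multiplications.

Computing 10^26 by squaring (build up from 10^1; each line after the first costs one multiplication):

10^1 = 10
10^2 = (10^1)^2 = 10^2 = 100
10^3 = 10 * 10^2 = 10 * 100 = 1000
10^6 = (10^3)^2 = 1000^2 = 1000000
10^12 = (10^6)^2 = 1000000^2 = 1000000000000
10^13 = 10 * 10^12 = 10 * 1000000000000 = 10000000000000
10^26 = (10^13)^2 = 10000000000000^2 = 100000000000000000000000000

Result: 100000000000000000000000000
Multiplications needed: 6 (6 lines after 10^1)

10^26 = 100000000000000000000000000. Using exponentiation by squaring, this requires 6 multiplications. The key idea: if the exponent is even, square the half-power; if odd, multiply by the base once.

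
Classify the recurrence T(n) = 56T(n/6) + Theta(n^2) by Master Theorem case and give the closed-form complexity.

Master Theorem for T(n) = 56T(n/6) + O(n^2):

a = 56, b = 6, c = 2
log_b(a) = log_6(56) = 2.2466

Case 1: c = 2 < log_6(56) = 2.2466
T(n) = O(n^(log_6 56))

For T(n) = 56T(n/6) + O(n^2): log_6(56) = 2.2466. This is Case 1 of the Master Theorem (c < log_b(a), work dominated by leaves), giving O(n^(log_6 56)).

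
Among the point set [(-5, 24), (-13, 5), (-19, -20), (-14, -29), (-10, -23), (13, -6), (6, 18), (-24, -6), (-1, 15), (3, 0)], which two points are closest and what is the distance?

Computing all pairwise distances among 10 points:

d((-5, 24), (-13, 5)) = 20.6155
d((-5, 24), (-19, -20)) = 46.1736
d((-5, 24), (-14, -29)) = 53.7587
d((-5, 24), (-10, -23)) = 47.2652
d((-5, 24), (13, -6)) = 34.9857
d((-5, 24), (6, 18)) = 12.53
d((-5, 24), (-24, -6)) = 35.5106
d((-5, 24), (-1, 15)) = 9.8489
d((-5, 24), (3, 0)) = 25.2982
d((-13, 5), (-19, -20)) = 25.7099
d((-13, 5), (-14, -29)) = 34.0147
d((-13, 5), (-10, -23)) = 28.1603
d((-13, 5), (13, -6)) = 28.2312
d((-13, 5), (6, 18)) = 23.0217
d((-13, 5), (-24, -6)) = 15.5563
d((-13, 5), (-1, 15)) = 15.6205
d((-13, 5), (3, 0)) = 16.7631
d((-19, -20), (-14, -29)) = 10.2956
d((-19, -20), (-10, -23)) = 9.4868
d((-19, -20), (13, -6)) = 34.9285
d((-19, -20), (6, 18)) = 45.4863
d((-19, -20), (-24, -6)) = 14.8661
d((-19, -20), (-1, 15)) = 39.3573
d((-19, -20), (3, 0)) = 29.7321
d((-14, -29), (-10, -23)) = 7.2111 <-- minimum
d((-14, -29), (13, -6)) = 35.4683
d((-14, -29), (6, 18)) = 51.0784
d((-14, -29), (-24, -6)) = 25.0799
d((-14, -29), (-1, 15)) = 45.8803
d((-14, -29), (3, 0)) = 33.6155
d((-10, -23), (13, -6)) = 28.6007
d((-10, -23), (6, 18)) = 44.0114
d((-10, -23), (-24, -6)) = 22.0227
d((-10, -23), (-1, 15)) = 39.0512
d((-10, -23), (3, 0)) = 26.4197
d((13, -6), (6, 18)) = 25.0
d((13, -6), (-24, -6)) = 37.0
d((13, -6), (-1, 15)) = 25.2389
d((13, -6), (3, 0)) = 11.6619
d((6, 18), (-24, -6)) = 38.4187
d((6, 18), (-1, 15)) = 7.6158
d((6, 18), (3, 0)) = 18.2483
d((-24, -6), (-1, 15)) = 31.1448
d((-24, -6), (3, 0)) = 27.6586
d((-1, 15), (3, 0)) = 15.5242

Closest pair: (-14, -29) and (-10, -23) with distance 7.2111

The closest pair is (-14, -29) and (-10, -23) with Euclidean distance 7.2111. For 10 points, brute-force pairwise comparison is shown above. For large n, the divide-and-conquer algorithm (sort by x, recurse on halves, check the dividing strip) achieves O(n log n).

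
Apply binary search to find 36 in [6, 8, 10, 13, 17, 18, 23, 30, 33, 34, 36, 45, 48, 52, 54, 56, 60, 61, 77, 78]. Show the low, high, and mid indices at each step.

Binary search for 36 in [6, 8, 10, 13, 17, 18, 23, 30, 33, 34, 36, 45, 48, 52, 54, 56, 60, 61, 77, 78]:

lo=0, hi=19, mid=9, arr[mid]=34 -> 34 < 36, search right half
lo=10, hi=19, mid=14, arr[mid]=54 -> 54 > 36, search left half
lo=10, hi=13, mid=11, arr[mid]=45 -> 45 > 36, search left half
lo=10, hi=10, mid=10, arr[mid]=36 -> Found target at index 10!

Binary search finds 36 at index 10 after 4 comparisons. The search repeatedly halves the search space by comparing with the middle element.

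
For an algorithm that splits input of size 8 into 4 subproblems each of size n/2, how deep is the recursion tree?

For divide and conquer with division factor 2:

Problem sizes at each level:
Level 0: 8
Level 1: 4
Level 2: 2
Level 3: 1

The root is level 0 and the size-1 base case is level 3 (the tree spans levels 0 through 3, i.e. 4 levels counting the root), so the depth is the number of divisions: log_2(8) = 3

The recursion tree depth is log_2(8) = 3. At each level, the problem size is divided by 2, so it takes 3 divisions to reduce to a base case of size 1. The algorithm makes 4 recursive calls at each level.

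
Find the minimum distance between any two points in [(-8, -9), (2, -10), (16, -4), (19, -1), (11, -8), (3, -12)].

Computing all pairwise distances among 6 points:

d((-8, -9), (2, -10)) = 10.0499
d((-8, -9), (16, -4)) = 24.5153
d((-8, -9), (19, -1)) = 28.1603
d((-8, -9), (11, -8)) = 19.0263
d((-8, -9), (3, -12)) = 11.4018
d((2, -10), (16, -4)) = 15.2315
d((2, -10), (19, -1)) = 19.2354
d((2, -10), (11, -8)) = 9.2195
d((2, -10), (3, -12)) = 2.2361 <-- minimum
d((16, -4), (19, -1)) = 4.2426
d((16, -4), (11, -8)) = 6.4031
d((16, -4), (3, -12)) = 15.2643
d((19, -1), (11, -8)) = 10.6301
d((19, -1), (3, -12)) = 19.4165
d((11, -8), (3, -12)) = 8.9443

Closest pair: (2, -10) and (3, -12) with distance 2.2361

The closest pair is (2, -10) and (3, -12) with Euclidean distance 2.2361. For 6 points, brute-force pairwise comparison is shown above. For large n, the divide-and-conquer algorithm (sort by x, recurse on halves, check the dividing strip) achieves O(n log n).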